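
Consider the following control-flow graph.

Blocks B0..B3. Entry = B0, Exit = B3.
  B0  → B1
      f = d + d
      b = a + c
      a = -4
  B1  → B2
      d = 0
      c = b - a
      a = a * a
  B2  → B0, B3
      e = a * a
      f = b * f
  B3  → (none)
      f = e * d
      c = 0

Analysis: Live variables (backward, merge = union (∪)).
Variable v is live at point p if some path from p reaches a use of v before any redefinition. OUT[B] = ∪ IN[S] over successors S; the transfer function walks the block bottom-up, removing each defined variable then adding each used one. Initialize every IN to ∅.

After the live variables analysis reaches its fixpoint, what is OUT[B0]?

Per-block solution:
  B0:  IN={a, c, d}  OUT={a, b, f}
  B1:  IN={a, b, f}  OUT={a, b, c, d, f}
  B2:  IN={a, b, c, d, f}  OUT={a, c, d, e}
  B3:  IN={d, e}  OUT={}

Merge at B0: OUT[B0] = IN[B1] = {a, b, f}

Answer: {a, b, f}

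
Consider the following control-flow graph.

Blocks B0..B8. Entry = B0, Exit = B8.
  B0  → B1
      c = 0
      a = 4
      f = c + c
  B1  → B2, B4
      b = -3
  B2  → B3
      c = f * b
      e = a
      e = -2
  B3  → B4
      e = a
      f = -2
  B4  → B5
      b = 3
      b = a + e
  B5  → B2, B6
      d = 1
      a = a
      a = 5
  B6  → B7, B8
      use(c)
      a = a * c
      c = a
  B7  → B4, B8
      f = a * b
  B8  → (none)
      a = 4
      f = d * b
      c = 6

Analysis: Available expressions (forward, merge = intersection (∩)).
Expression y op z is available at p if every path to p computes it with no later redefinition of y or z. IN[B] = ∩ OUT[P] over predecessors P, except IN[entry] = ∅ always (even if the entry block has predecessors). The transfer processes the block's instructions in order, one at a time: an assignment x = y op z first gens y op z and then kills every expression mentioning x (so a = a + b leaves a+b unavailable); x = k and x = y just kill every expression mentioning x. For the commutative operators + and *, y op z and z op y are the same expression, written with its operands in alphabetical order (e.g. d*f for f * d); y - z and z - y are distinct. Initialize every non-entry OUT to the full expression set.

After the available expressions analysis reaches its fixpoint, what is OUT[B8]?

Answer: {b*d}

Working:
Per-block solution:
  B0: | IN={} | OUT={c+c}
  B1: | IN={c+c} | OUT={c+c}
  B2: | IN={} | OUT={b*f}
  B3: | IN={b*f} | OUT={}
  B4: | IN={} | OUT={a+e}
  B5: | IN={a+e} | OUT={}
  B6: | IN={} | OUT={}
  B7: | IN={} | OUT={a*b}
  B8: | IN={} | OUT={b*d}

Merge at B8: IN[B8] = OUT[B6] ∩ OUT[B7] = {}
Applying B8's transfer function to that IN value gives OUT[B8] (row B8 above).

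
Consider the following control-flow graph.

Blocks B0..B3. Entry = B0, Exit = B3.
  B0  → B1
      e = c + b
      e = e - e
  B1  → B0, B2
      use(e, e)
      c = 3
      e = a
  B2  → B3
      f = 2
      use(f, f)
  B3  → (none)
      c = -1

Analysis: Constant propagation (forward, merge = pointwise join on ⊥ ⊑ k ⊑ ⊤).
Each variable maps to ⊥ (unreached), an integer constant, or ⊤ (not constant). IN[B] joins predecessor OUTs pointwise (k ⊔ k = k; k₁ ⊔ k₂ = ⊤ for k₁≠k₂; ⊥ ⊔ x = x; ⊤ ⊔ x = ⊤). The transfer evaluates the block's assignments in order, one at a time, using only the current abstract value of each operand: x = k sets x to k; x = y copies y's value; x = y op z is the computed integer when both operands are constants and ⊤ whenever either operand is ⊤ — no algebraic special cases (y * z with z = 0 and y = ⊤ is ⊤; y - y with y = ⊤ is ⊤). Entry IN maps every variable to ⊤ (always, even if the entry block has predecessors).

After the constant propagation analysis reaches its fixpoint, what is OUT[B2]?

Fixpoint table:
  B0:  IN=(all ⊤)  OUT=(all ⊤)
  B1:  IN=(all ⊤)  OUT={c:3; rest ⊤}
  B2:  IN={c:3; rest ⊤}  OUT={c:3, f:2; rest ⊤}
  B3:  IN={c:3, f:2; rest ⊤}  OUT={c:-1, f:2; rest ⊤}

Merge at B2: IN[B2] = OUT[B1] = {a: ⊤, b: ⊤, c: 3, d: ⊤, e: ⊤, f: ⊤}
Applying B2's transfer function to that IN value gives OUT[B2] (row B2 above).

Answer: {a: ⊤, b: ⊤, c: 3, d: ⊤, e: ⊤, f: 2}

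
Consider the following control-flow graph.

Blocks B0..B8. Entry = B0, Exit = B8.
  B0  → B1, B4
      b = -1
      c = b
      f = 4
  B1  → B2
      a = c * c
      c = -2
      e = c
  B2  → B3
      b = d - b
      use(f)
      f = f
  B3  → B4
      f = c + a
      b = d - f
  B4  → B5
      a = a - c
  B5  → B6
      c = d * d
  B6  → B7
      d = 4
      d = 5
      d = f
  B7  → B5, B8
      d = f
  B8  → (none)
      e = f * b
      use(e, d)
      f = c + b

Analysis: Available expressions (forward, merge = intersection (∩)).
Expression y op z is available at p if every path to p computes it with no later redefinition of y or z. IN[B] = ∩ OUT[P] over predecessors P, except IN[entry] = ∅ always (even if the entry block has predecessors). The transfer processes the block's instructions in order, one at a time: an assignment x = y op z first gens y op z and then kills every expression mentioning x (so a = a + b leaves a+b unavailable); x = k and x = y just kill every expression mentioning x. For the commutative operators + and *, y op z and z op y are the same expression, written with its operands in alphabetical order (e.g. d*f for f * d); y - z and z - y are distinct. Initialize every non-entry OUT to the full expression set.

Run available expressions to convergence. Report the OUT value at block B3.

Fixpoint table:
  B0:   IN={}   OUT={}
  B1:   IN={}   OUT={}
  B2:   IN={}   OUT={}
  B3:   IN={}   OUT={a+c, d-f}
  B4:   IN={}   OUT={}
  B5:   IN={}   OUT={d*d}
  B6:   IN={d*d}   OUT={}
  B7:   IN={}   OUT={}
  B8:   IN={}   OUT={b+c}

Merge at B3: IN[B3] = OUT[B2] = {}
Applying B3's transfer function to that IN value gives OUT[B3] (row B3 above).

Answer: {a+c, d-f}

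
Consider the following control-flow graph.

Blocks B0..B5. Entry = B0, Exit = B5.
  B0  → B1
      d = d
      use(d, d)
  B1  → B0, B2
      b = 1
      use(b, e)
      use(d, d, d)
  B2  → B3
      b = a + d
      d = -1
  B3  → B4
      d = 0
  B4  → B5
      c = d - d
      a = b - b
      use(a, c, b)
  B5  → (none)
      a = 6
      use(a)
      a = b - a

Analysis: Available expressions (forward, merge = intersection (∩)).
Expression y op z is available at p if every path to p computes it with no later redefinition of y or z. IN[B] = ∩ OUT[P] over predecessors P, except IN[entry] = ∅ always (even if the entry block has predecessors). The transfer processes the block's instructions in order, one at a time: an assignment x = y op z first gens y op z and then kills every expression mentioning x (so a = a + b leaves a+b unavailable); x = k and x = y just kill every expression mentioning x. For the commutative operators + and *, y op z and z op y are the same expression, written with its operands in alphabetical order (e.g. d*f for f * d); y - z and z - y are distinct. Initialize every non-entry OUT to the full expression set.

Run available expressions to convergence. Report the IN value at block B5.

Converged values:
  B0:  IN={}  OUT={}
  B1:  IN={}  OUT={}
  B2:  IN={}  OUT={}
  B3:  IN={}  OUT={}
  B4:  IN={}  OUT={b-b, d-d}
  B5:  IN={b-b, d-d}  OUT={b-b, d-d}

Merge at B5: IN[B5] = OUT[B4] = {b-b, d-d}

Answer: {b-b, d-d}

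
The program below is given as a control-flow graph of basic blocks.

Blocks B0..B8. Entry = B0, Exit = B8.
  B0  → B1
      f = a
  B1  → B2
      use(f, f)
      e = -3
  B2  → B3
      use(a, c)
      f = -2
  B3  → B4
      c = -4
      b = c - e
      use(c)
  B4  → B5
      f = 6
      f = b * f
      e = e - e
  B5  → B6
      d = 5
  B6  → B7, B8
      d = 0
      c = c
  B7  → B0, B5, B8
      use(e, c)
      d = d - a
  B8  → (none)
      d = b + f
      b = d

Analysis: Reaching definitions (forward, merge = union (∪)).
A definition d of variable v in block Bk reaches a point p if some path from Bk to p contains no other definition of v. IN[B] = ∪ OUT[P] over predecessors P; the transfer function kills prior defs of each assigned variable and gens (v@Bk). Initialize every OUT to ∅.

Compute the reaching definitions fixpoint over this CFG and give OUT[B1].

Answer: {b@B3, c@B6, d@B7, e@B1, f@B0}

Derivation:
Fixpoint table:
  B0: | IN={b@B3, c@B6, d@B7, e@B4, f@B4} | OUT={b@B3, c@B6, d@B7, e@B4, f@B0}
  B1: | IN={b@B3, c@B6, d@B7, e@B4, f@B0} | OUT={b@B3, c@B6, d@B7, e@B1, f@B0}
  B2: | IN={b@B3, c@B6, d@B7, e@B1, f@B0} | OUT={b@B3, c@B6, d@B7, e@B1, f@B2}
  B3: | IN={b@B3, c@B6, d@B7, e@B1, f@B2} | OUT={b@B3, c@B3, d@B7, e@B1, f@B2}
  B4: | IN={b@B3, c@B3, d@B7, e@B1, f@B2} | OUT={b@B3, c@B3, d@B7, e@B4, f@B4}
  B5: | IN={b@B3, c@B3, c@B6, d@B7, e@B4, f@B4} | OUT={b@B3, c@B3, c@B6, d@B5, e@B4, f@B4}
  B6: | IN={b@B3, c@B3, c@B6, d@B5, e@B4, f@B4} | OUT={b@B3, c@B6, d@B6, e@B4, f@B4}
  B7: | IN={b@B3, c@B6, d@B6, e@B4, f@B4} | OUT={b@B3, c@B6, d@B7, e@B4, f@B4}
  B8: | IN={b@B3, c@B6, d@B6, d@B7, e@B4, f@B4} | OUT={b@B8, c@B6, d@B8, e@B4, f@B4}

Merge at B1: IN[B1] = OUT[B0] = {b@B3, c@B6, d@B7, e@B4, f@B0}
Applying B1's transfer function to that IN value gives OUT[B1] (row B1 above).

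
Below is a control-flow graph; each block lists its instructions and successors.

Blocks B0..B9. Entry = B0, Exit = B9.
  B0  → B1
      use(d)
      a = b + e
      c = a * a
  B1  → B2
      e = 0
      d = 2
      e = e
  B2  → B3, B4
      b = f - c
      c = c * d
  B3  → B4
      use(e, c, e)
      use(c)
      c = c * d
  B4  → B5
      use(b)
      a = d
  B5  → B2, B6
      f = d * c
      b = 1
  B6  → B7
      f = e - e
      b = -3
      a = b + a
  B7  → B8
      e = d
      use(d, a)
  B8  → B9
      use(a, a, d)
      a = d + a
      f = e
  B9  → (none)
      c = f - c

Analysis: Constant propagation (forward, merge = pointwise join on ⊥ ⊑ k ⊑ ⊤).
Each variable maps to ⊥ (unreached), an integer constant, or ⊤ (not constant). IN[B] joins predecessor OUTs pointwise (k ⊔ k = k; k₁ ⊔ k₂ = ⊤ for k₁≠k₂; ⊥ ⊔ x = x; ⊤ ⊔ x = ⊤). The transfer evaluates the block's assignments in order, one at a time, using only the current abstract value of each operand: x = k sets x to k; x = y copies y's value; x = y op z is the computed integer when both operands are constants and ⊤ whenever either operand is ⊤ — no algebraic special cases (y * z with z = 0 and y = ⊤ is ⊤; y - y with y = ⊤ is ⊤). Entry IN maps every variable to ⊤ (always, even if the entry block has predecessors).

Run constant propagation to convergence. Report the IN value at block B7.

Answer: {a: -1, b: -3, c: ⊤, d: 2, e: 0, f: 0}

Trace:
Fixpoint table:
  B0: | IN=(all ⊤) | OUT=(all ⊤)
  B1: | IN=(all ⊤) | OUT={d:2, e:0; rest ⊤}
  B2: | IN={d:2, e:0; rest ⊤} | OUT={d:2, e:0; rest ⊤}
  B3: | IN={d:2, e:0; rest ⊤} | OUT={d:2, e:0; rest ⊤}
  B4: | IN={d:2, e:0; rest ⊤} | OUT={a:2, d:2, e:0; rest ⊤}
  B5: | IN={a:2, d:2, e:0; rest ⊤} | OUT={a:2, b:1, d:2, e:0; rest ⊤}
  B6: | IN={a:2, b:1, d:2, e:0; rest ⊤} | OUT={a:-1, b:-3, d:2, e:0, f:0; rest ⊤}
  B7: | IN={a:-1, b:-3, d:2, e:0, f:0; rest ⊤} | OUT={a:-1, b:-3, d:2, e:2, f:0; rest ⊤}
  B8: | IN={a:-1, b:-3, d:2, e:2, f:0; rest ⊤} | OUT={a:1, b:-3, d:2, e:2, f:2; rest ⊤}
  B9: | IN={a:1, b:-3, d:2, e:2, f:2; rest ⊤} | OUT={a:1, b:-3, d:2, e:2, f:2; rest ⊤}

Merge at B7: IN[B7] = OUT[B6] = {a: -1, b: -3, c: ⊤, d: 2, e: 0, f: 0}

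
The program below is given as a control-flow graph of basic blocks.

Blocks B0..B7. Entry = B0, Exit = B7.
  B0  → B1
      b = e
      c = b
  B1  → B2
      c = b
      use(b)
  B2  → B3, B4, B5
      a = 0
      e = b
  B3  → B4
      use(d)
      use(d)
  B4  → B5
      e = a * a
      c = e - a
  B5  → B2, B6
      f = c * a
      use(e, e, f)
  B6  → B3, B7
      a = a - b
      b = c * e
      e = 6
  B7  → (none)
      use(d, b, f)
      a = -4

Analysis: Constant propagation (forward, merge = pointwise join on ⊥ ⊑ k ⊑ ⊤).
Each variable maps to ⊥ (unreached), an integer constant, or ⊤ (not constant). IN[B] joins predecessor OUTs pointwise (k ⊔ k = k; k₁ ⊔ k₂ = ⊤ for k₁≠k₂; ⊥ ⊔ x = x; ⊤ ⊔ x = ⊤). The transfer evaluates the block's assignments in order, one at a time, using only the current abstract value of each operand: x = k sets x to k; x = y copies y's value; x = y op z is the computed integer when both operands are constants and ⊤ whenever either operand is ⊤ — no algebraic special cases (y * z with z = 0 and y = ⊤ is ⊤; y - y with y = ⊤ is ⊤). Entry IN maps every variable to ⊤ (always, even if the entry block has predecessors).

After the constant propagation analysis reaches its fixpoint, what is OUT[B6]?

Converged values:
  B0: | IN=(all ⊤) | OUT=(all ⊤)
  B1: | IN=(all ⊤) | OUT=(all ⊤)
  B2: | IN=(all ⊤) | OUT={a:0; rest ⊤}
  B3: | IN=(all ⊤) | OUT=(all ⊤)
  B4: | IN=(all ⊤) | OUT=(all ⊤)
  B5: | IN=(all ⊤) | OUT=(all ⊤)
  B6: | IN=(all ⊤) | OUT={e:6; rest ⊤}
  B7: | IN={e:6; rest ⊤} | OUT={a:-4, e:6; rest ⊤}

Merge at B6: IN[B6] = OUT[B5] = {a: ⊤, b: ⊤, c: ⊤, d: ⊤, e: ⊤, f: ⊤}
Applying B6's transfer function to that IN value gives OUT[B6] (row B6 above).

Answer: {a: ⊤, b: ⊤, c: ⊤, d: ⊤, e: 6, f: ⊤}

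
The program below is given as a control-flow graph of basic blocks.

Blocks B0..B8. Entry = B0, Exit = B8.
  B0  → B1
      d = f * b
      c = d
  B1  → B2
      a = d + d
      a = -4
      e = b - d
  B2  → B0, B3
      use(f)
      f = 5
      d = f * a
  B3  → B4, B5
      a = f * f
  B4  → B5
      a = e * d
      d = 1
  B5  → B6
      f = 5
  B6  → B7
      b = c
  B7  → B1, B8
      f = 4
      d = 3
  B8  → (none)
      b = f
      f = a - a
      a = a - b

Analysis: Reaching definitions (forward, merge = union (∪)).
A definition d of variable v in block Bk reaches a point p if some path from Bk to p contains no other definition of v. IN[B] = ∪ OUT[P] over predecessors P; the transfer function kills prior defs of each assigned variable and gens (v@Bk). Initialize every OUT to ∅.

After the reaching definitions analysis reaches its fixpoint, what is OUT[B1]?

Converged values:
  B0:   IN={a@B1, b@B6, c@B0, d@B2, e@B1, f@B2}   OUT={a@B1, b@B6, c@B0, d@B0, e@B1, f@B2}
  B1:   IN={a@B1, a@B3, a@B4, b@B6, c@B0, d@B0, d@B7, e@B1, f@B2, f@B7}   OUT={a@B1, b@B6, c@B0, d@B0, d@B7, e@B1, f@B2, f@B7}
  B2:   IN={a@B1, b@B6, c@B0, d@B0, d@B7, e@B1, f@B2, f@B7}   OUT={a@B1, b@B6, c@B0, d@B2, e@B1, f@B2}
  B3:   IN={a@B1, b@B6, c@B0, d@B2, e@B1, f@B2}   OUT={a@B3, b@B6, c@B0, d@B2, e@B1, f@B2}
  B4:   IN={a@B3, b@B6, c@B0, d@B2, e@B1, f@B2}   OUT={a@B4, b@B6, c@B0, d@B4, e@B1, f@B2}
  B5:   IN={a@B3, a@B4, b@B6, c@B0, d@B2, d@B4, e@B1, f@B2}   OUT={a@B3, a@B4, b@B6, c@B0, d@B2, d@B4, e@B1, f@B5}
  B6:   IN={a@B3, a@B4, b@B6, c@B0, d@B2, d@B4, e@B1, f@B5}   OUT={a@B3, a@B4, b@B6, c@B0, d@B2, d@B4, e@B1, f@B5}
  B7:   IN={a@B3, a@B4, b@B6, c@B0, d@B2, d@B4, e@B1, f@B5}   OUT={a@B3, a@B4, b@B6, c@B0, d@B7, e@B1, f@B7}
  B8:   IN={a@B3, a@B4, b@B6, c@B0, d@B7, e@B1, f@B7}   OUT={a@B8, b@B8, c@B0, d@B7, e@B1, f@B8}

Merge at B1: IN[B1] = OUT[B0] ⊔ OUT[B7] = {a@B1, a@B3, a@B4, b@B6, c@B0, d@B0, d@B7, e@B1, f@B2, f@B7}
Applying B1's transfer function to that IN value gives OUT[B1] (row B1 above).

Answer: {a@B1, b@B6, c@B0, d@B0, d@B7, e@B1, f@B2, f@B7}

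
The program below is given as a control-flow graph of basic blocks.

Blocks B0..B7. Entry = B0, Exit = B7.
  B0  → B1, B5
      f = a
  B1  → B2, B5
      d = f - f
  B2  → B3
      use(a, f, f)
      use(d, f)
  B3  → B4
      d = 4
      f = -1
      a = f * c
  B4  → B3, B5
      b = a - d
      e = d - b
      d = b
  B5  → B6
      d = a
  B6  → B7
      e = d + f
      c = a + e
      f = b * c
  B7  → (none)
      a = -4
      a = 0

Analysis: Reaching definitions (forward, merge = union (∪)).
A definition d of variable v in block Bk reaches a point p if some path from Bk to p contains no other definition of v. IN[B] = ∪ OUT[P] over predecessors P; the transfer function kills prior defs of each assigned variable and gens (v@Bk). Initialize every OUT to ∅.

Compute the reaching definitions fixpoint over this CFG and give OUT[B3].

Answer: {a@B3, b@B4, d@B3, e@B4, f@B3}

Trace:
Fixpoint table:
  B0: | IN={} | OUT={f@B0}
  B1: | IN={f@B0} | OUT={d@B1, f@B0}
  B2: | IN={d@B1, f@B0} | OUT={d@B1, f@B0}
  B3: | IN={a@B3, b@B4, d@B1, d@B4, e@B4, f@B0, f@B3} | OUT={a@B3, b@B4, d@B3, e@B4, f@B3}
  B4: | IN={a@B3, b@B4, d@B3, e@B4, f@B3} | OUT={a@B3, b@B4, d@B4, e@B4, f@B3}
  B5: | IN={a@B3, b@B4, d@B1, d@B4, e@B4, f@B0, f@B3} | OUT={a@B3, b@B4, d@B5, e@B4, f@B0, f@B3}
  B6: | IN={a@B3, b@B4, d@B5, e@B4, f@B0, f@B3} | OUT={a@B3, b@B4, c@B6, d@B5, e@B6, f@B6}
  B7: | IN={a@B3, b@B4, c@B6, d@B5, e@B6, f@B6} | OUT={a@B7, b@B4, c@B6, d@B5, e@B6, f@B6}

Merge at B3: IN[B3] = OUT[B2] ⊔ OUT[B4] = {a@B3, b@B4, d@B1, d@B4, e@B4, f@B0, f@B3}
Applying B3's transfer function to that IN value gives OUT[B3] (row B3 above).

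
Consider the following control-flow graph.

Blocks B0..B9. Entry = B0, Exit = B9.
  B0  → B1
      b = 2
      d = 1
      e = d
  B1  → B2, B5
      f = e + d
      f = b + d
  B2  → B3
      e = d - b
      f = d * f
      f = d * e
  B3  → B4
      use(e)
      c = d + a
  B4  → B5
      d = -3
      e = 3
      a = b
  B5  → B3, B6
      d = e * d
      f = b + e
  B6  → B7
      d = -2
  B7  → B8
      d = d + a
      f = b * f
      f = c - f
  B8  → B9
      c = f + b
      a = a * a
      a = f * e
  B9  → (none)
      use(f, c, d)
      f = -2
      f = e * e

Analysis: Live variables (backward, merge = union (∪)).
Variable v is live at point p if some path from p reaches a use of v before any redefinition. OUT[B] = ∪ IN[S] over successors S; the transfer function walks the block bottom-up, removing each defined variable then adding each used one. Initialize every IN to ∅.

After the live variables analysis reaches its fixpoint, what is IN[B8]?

Fixpoint table:
  B0:  IN={a, c}  OUT={a, b, c, d, e}
  B1:  IN={a, b, c, d, e}  OUT={a, b, c, d, e, f}
  B2:  IN={a, b, d, f}  OUT={a, b, d, e}
  B3:  IN={a, b, d, e}  OUT={b, c}
  B4:  IN={b, c}  OUT={a, b, c, d, e}
  B5:  IN={a, b, c, d, e}  OUT={a, b, c, d, e, f}
  B6:  IN={a, b, c, e, f}  OUT={a, b, c, d, e, f}
  B7:  IN={a, b, c, d, e, f}  OUT={a, b, d, e, f}
  B8:  IN={a, b, d, e, f}  OUT={c, d, e, f}
  B9:  IN={c, d, e, f}  OUT={}

Merge at B8: OUT[B8] = IN[B9] = {c, d, e, f}
Applying B8's transfer function to that OUT value gives IN[B8] (row B8 above).

Answer: {a, b, d, e, f}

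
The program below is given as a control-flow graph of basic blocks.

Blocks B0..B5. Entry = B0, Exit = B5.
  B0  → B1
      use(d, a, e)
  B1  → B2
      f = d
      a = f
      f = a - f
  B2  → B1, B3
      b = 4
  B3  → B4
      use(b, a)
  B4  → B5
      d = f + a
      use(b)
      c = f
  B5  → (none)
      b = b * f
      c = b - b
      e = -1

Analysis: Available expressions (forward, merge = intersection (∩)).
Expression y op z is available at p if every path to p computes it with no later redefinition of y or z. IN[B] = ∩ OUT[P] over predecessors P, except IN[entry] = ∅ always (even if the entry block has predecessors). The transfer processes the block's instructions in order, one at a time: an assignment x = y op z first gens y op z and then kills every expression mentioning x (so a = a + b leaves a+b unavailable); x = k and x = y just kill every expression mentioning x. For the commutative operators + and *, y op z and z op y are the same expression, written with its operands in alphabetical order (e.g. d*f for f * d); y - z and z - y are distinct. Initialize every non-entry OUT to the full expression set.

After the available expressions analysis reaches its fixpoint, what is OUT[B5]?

Per-block solution:
  B0: | IN={} | OUT={}
  B1: | IN={} | OUT={}
  B2: | IN={} | OUT={}
  B3: | IN={} | OUT={}
  B4: | IN={} | OUT={a+f}
  B5: | IN={a+f} | OUT={a+f, b-b}

Merge at B5: IN[B5] = OUT[B4] = {a+f}
Applying B5's transfer function to that IN value gives OUT[B5] (row B5 above).

Answer: {a+f, b-b}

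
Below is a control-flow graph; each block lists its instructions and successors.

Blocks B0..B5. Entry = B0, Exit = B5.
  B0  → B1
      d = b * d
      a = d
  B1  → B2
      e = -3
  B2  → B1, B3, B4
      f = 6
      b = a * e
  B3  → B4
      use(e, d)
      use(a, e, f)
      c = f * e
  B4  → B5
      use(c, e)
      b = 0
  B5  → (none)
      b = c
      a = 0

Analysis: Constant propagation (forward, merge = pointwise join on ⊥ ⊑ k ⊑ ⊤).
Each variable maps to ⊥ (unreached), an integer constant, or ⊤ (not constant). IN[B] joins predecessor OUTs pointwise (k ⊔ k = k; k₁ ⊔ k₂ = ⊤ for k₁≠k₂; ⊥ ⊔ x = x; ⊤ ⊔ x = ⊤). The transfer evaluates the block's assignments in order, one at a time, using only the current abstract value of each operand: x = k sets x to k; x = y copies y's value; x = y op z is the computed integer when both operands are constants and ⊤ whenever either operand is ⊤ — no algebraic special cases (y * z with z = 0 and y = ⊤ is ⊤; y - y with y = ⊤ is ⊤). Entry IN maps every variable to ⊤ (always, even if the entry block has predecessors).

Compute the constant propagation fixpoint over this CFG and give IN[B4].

Answer: {a: ⊤, b: ⊤, c: ⊤, d: ⊤, e: -3, f: 6}

Working:
Per-block solution:
  B0:   IN=(all ⊤)   OUT=(all ⊤)
  B1:   IN=(all ⊤)   OUT={e:-3; rest ⊤}
  B2:   IN={e:-3; rest ⊤}   OUT={e:-3, f:6; rest ⊤}
  B3:   IN={e:-3, f:6; rest ⊤}   OUT={c:-18, e:-3, f:6; rest ⊤}
  B4:   IN={e:-3, f:6; rest ⊤}   OUT={b:0, e:-3, f:6; rest ⊤}
  B5:   IN={b:0, e:-3, f:6; rest ⊤}   OUT={a:0, e:-3, f:6; rest ⊤}

Merge at B4: IN[B4] = OUT[B2] ⊔ OUT[B3] = {a: ⊤, b: ⊤, c: ⊤, d: ⊤, e: -3, f: 6}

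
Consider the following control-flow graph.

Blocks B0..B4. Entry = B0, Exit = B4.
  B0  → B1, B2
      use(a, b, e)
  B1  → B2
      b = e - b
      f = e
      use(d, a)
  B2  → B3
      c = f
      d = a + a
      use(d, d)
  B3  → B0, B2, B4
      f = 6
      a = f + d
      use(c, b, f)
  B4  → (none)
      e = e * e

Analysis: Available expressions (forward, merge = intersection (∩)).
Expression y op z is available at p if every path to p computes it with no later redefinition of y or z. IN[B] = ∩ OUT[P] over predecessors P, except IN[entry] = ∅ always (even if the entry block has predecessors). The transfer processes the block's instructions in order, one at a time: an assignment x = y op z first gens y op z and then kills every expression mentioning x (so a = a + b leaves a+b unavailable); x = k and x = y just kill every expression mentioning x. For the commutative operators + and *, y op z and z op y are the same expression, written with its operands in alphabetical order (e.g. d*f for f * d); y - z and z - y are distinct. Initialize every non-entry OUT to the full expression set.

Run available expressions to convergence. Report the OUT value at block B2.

Answer: {a+a}

Working:
Fixpoint table:
  B0:  IN={}  OUT={}
  B1:  IN={}  OUT={}
  B2:  IN={}  OUT={a+a}
  B3:  IN={a+a}  OUT={d+f}
  B4:  IN={d+f}  OUT={d+f}

Merge at B2: IN[B2] = OUT[B0] ∩ OUT[B1] ∩ OUT[B3] = {}
Applying B2's transfer function to that IN value gives OUT[B2] (row B2 above).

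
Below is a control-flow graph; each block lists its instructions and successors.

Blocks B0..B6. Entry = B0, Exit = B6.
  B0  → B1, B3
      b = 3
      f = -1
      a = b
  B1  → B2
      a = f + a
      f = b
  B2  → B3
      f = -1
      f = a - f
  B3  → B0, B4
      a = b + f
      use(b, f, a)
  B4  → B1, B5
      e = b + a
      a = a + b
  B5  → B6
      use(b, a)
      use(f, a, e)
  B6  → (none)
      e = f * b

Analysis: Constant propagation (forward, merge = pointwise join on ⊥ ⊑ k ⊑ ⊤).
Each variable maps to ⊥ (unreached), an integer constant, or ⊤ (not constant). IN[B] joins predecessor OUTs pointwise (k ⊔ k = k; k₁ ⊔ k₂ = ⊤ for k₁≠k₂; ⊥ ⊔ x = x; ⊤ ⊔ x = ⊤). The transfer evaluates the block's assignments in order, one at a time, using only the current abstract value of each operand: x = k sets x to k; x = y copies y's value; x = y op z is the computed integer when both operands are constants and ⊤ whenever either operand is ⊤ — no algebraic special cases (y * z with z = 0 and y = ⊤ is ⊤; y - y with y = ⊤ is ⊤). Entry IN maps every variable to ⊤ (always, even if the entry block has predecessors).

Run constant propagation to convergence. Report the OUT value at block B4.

Per-block solution:
  B0: | IN=(all ⊤) | OUT={a:3, b:3, f:-1; rest ⊤}
  B1: | IN={b:3; rest ⊤} | OUT={b:3, f:3; rest ⊤}
  B2: | IN={b:3, f:3; rest ⊤} | OUT={b:3; rest ⊤}
  B3: | IN={b:3; rest ⊤} | OUT={b:3; rest ⊤}
  B4: | IN={b:3; rest ⊤} | OUT={b:3; rest ⊤}
  B5: | IN={b:3; rest ⊤} | OUT={b:3; rest ⊤}
  B6: | IN={b:3; rest ⊤} | OUT={b:3; rest ⊤}

Merge at B4: IN[B4] = OUT[B3] = {a: ⊤, b: 3, c: ⊤, d: ⊤, e: ⊤, f: ⊤}
Applying B4's transfer function to that IN value gives OUT[B4] (row B4 above).

Answer: {a: ⊤, b: 3, c: ⊤, d: ⊤, e: ⊤, f: ⊤}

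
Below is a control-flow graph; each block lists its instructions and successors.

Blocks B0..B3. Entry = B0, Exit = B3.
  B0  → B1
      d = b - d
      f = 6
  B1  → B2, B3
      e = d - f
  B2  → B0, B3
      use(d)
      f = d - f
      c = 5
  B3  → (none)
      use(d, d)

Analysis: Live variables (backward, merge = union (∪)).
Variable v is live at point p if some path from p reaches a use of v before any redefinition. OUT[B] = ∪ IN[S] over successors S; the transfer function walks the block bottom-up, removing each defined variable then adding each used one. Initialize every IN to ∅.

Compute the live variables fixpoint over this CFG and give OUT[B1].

Per-block solution:
  B0:  IN={b, d}  OUT={b, d, f}
  B1:  IN={b, d, f}  OUT={b, d, f}
  B2:  IN={b, d, f}  OUT={b, d}
  B3:  IN={d}  OUT={}

Merge at B1: OUT[B1] = IN[B2] ⊔ IN[B3] = {b, d, f}

Answer: {b, d, f}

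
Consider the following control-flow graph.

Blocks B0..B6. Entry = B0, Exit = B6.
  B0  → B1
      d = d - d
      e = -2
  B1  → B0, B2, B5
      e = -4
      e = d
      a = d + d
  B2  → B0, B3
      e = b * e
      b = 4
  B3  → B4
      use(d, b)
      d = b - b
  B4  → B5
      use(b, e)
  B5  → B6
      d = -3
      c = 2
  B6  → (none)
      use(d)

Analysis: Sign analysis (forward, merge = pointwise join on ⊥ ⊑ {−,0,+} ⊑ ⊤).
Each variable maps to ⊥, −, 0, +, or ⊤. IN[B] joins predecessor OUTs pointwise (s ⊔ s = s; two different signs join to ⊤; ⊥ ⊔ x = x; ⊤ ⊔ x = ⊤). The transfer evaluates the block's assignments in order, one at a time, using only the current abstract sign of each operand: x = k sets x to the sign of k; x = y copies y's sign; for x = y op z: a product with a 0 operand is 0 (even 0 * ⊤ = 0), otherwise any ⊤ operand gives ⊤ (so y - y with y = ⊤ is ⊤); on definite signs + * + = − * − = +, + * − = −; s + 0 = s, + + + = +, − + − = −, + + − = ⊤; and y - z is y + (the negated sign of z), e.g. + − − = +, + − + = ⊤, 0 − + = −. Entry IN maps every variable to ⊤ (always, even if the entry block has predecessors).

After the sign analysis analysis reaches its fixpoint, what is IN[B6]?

Fixpoint table:
  B0: | IN=(all ⊤) | OUT={e:-; rest ⊤}
  B1: | IN={e:-; rest ⊤} | OUT=(all ⊤)
  B2: | IN=(all ⊤) | OUT={b:+; rest ⊤}
  B3: | IN={b:+; rest ⊤} | OUT={b:+; rest ⊤}
  B4: | IN={b:+; rest ⊤} | OUT={b:+; rest ⊤}
  B5: | IN=(all ⊤) | OUT={c:+, d:-; rest ⊤}
  B6: | IN={c:+, d:-; rest ⊤} | OUT={c:+, d:-; rest ⊤}

Merge at B6: IN[B6] = OUT[B5] = {a: ⊤, b: ⊤, c: +, d: -, e: ⊤, f: ⊤}

Answer: {a: ⊤, b: ⊤, c: +, d: -, e: ⊤, f: ⊤}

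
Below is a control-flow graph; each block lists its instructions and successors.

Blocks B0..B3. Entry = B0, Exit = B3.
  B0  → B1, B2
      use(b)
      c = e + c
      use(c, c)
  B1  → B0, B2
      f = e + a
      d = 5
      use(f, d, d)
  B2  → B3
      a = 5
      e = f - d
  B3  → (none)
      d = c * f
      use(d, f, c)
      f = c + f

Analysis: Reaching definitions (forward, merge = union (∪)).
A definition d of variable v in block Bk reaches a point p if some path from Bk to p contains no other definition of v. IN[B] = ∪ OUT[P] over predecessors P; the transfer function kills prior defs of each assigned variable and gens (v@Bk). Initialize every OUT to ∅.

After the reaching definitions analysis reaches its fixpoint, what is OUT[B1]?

Per-block solution:
  B0: | IN={c@B0, d@B1, f@B1} | OUT={c@B0, d@B1, f@B1}
  B1: | IN={c@B0, d@B1, f@B1} | OUT={c@B0, d@B1, f@B1}
  B2: | IN={c@B0, d@B1, f@B1} | OUT={a@B2, c@B0, d@B1, e@B2, f@B1}
  B3: | IN={a@B2, c@B0, d@B1, e@B2, f@B1} | OUT={a@B2, c@B0, d@B3, e@B2, f@B3}

Merge at B1: IN[B1] = OUT[B0] = {c@B0, d@B1, f@B1}
Applying B1's transfer function to that IN value gives OUT[B1] (row B1 above).

Answer: {c@B0, d@B1, f@B1}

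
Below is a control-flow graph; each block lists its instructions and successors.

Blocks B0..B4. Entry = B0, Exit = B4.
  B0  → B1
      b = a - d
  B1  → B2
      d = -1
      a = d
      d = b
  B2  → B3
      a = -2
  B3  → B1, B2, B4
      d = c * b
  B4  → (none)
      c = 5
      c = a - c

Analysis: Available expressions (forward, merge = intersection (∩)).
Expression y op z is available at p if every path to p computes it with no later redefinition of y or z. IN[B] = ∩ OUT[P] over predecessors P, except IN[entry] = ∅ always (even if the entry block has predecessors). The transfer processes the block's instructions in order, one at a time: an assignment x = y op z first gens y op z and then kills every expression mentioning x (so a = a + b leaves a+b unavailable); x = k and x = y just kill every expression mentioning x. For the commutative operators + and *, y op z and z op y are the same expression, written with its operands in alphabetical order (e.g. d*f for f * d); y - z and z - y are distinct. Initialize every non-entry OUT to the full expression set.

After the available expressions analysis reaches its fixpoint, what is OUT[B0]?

Answer: {a-d}

Working:
Per-block solution:
  B0:   IN={}   OUT={a-d}
  B1:   IN={}   OUT={}
  B2:   IN={}   OUT={}
  B3:   IN={}   OUT={b*c}
  B4:   IN={b*c}   OUT={}

B0 is the boundary node: IN[B0] = {}
Applying B0's transfer function to that IN value gives OUT[B0] (row B0 above).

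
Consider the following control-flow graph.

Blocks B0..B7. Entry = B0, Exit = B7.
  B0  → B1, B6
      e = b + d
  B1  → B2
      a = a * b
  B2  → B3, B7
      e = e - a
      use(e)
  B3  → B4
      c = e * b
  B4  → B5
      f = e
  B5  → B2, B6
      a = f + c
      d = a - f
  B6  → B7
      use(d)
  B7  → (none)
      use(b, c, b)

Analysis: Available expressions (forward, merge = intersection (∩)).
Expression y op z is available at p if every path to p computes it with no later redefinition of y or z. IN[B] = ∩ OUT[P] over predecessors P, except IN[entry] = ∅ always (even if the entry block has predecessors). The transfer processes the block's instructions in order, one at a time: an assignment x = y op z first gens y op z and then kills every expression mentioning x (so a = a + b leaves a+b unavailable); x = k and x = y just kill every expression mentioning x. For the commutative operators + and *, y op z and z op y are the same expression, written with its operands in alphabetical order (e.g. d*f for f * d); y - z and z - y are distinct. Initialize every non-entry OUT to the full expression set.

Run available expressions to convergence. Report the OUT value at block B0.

Answer: {b+d}

Derivation:
Fixpoint table:
  B0:   IN={}   OUT={b+d}
  B1:   IN={b+d}   OUT={b+d}
  B2:   IN={}   OUT={}
  B3:   IN={}   OUT={b*e}
  B4:   IN={b*e}   OUT={b*e}
  B5:   IN={b*e}   OUT={a-f, b*e, c+f}
  B6:   IN={}   OUT={}
  B7:   IN={}   OUT={}

B0 is the boundary node: IN[B0] = {}
Applying B0's transfer function to that IN value gives OUT[B0] (row B0 above).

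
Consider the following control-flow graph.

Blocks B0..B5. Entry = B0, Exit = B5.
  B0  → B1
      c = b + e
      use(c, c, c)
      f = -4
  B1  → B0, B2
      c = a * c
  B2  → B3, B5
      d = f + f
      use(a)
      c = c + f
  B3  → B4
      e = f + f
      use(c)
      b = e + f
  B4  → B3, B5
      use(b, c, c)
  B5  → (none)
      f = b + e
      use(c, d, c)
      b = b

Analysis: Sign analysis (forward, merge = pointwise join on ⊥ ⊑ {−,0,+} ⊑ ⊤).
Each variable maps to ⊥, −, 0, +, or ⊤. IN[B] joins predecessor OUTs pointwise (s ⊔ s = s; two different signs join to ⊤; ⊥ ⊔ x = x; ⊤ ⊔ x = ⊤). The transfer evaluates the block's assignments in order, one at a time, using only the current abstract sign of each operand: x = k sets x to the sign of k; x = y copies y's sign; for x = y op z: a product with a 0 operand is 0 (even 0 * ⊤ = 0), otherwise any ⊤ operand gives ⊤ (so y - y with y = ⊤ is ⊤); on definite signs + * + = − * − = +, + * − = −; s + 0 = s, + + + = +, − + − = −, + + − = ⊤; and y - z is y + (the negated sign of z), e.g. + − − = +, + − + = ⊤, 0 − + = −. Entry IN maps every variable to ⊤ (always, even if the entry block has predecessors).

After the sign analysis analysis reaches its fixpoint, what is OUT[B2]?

Fixpoint table:
  B0: | IN=(all ⊤) | OUT={f:-; rest ⊤}
  B1: | IN={f:-; rest ⊤} | OUT={f:-; rest ⊤}
  B2: | IN={f:-; rest ⊤} | OUT={d:-, f:-; rest ⊤}
  B3: | IN={d:-, f:-; rest ⊤} | OUT={b:-, d:-, e:-, f:-; rest ⊤}
  B4: | IN={b:-, d:-, e:-, f:-; rest ⊤} | OUT={b:-, d:-, e:-, f:-; rest ⊤}
  B5: | IN={d:-, f:-; rest ⊤} | OUT={d:-; rest ⊤}

Merge at B2: IN[B2] = OUT[B1] = {a: ⊤, b: ⊤, c: ⊤, d: ⊤, e: ⊤, f: -}
Applying B2's transfer function to that IN value gives OUT[B2] (row B2 above).

Answer: {a: ⊤, b: ⊤, c: ⊤, d: -, e: ⊤, f: -}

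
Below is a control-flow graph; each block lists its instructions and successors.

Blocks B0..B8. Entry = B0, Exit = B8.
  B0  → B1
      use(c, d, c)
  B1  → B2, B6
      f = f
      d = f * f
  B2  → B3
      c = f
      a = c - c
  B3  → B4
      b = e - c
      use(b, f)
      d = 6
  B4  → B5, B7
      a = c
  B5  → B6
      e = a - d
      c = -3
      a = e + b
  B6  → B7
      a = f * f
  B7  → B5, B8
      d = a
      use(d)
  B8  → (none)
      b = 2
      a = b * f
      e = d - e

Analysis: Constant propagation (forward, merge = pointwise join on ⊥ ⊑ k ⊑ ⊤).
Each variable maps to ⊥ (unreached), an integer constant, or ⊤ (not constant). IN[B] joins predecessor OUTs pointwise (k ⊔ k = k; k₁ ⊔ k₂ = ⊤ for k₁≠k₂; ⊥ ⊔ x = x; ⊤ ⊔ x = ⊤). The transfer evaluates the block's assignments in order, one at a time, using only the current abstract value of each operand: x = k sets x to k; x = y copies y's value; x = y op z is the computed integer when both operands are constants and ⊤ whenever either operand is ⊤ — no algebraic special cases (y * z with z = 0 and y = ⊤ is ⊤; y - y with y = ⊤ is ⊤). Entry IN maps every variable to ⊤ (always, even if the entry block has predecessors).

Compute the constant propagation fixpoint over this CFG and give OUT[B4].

Per-block solution:
  B0: | IN=(all ⊤) | OUT=(all ⊤)
  B1: | IN=(all ⊤) | OUT=(all ⊤)
  B2: | IN=(all ⊤) | OUT=(all ⊤)
  B3: | IN=(all ⊤) | OUT={d:6; rest ⊤}
  B4: | IN={d:6; rest ⊤} | OUT={d:6; rest ⊤}
  B5: | IN=(all ⊤) | OUT={c:-3; rest ⊤}
  B6: | IN=(all ⊤) | OUT=(all ⊤)
  B7: | IN=(all ⊤) | OUT=(all ⊤)
  B8: | IN=(all ⊤) | OUT={b:2; rest ⊤}

Merge at B4: IN[B4] = OUT[B3] = {a: ⊤, b: ⊤, c: ⊤, d: 6, e: ⊤, f: ⊤}
Applying B4's transfer function to that IN value gives OUT[B4] (row B4 above).

Answer: {a: ⊤, b: ⊤, c: ⊤, d: 6, e: ⊤, f: ⊤}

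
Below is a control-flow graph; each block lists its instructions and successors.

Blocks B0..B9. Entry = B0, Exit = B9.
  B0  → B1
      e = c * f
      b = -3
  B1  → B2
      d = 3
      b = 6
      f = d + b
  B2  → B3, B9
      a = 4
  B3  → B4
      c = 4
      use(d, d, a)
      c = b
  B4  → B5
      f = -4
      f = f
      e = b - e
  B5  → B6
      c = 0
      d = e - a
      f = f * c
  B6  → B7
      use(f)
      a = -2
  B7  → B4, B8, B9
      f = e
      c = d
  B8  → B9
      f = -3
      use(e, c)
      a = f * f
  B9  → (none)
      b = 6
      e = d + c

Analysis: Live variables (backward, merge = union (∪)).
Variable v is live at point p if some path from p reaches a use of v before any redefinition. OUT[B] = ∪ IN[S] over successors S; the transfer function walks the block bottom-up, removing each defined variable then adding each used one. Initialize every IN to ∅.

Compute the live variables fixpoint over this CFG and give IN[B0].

Converged values:
  B0:   IN={c, f}   OUT={c, e}
  B1:   IN={c, e}   OUT={b, c, d, e}
  B2:   IN={b, c, d, e}   OUT={a, b, c, d, e}
  B3:   IN={a, b, d, e}   OUT={a, b, e}
  B4:   IN={a, b, e}   OUT={a, b, e, f}
  B5:   IN={a, b, e, f}   OUT={b, d, e, f}
  B6:   IN={b, d, e, f}   OUT={a, b, d, e}
  B7:   IN={a, b, d, e}   OUT={a, b, c, d, e}
  B8:   IN={c, d, e}   OUT={c, d}
  B9:   IN={c, d}   OUT={}

Merge at B0: OUT[B0] = IN[B1] = {c, e}
Applying B0's transfer function to that OUT value gives IN[B0] (row B0 above).

Answer: {c, f}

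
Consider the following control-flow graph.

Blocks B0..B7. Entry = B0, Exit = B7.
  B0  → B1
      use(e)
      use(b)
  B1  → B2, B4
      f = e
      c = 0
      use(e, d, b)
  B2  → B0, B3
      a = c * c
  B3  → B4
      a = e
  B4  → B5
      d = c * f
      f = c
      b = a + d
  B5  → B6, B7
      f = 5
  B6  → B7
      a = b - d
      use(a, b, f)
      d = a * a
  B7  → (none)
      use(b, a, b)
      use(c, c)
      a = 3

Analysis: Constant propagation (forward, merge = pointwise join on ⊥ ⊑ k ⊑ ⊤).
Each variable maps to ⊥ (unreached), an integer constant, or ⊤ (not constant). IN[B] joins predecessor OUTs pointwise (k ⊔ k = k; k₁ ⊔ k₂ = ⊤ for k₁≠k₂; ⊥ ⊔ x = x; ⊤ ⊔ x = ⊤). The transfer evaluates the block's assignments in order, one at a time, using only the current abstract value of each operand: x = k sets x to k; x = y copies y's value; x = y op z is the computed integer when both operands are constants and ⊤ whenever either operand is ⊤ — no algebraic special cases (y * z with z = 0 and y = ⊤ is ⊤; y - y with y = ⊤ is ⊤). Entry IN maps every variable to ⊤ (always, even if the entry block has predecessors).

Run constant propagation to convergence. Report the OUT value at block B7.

Converged values:
  B0: | IN=(all ⊤) | OUT=(all ⊤)
  B1: | IN=(all ⊤) | OUT={c:0; rest ⊤}
  B2: | IN={c:0; rest ⊤} | OUT={a:0, c:0; rest ⊤}
  B3: | IN={a:0, c:0; rest ⊤} | OUT={c:0; rest ⊤}
  B4: | IN={c:0; rest ⊤} | OUT={c:0, f:0; rest ⊤}
  B5: | IN={c:0, f:0; rest ⊤} | OUT={c:0, f:5; rest ⊤}
  B6: | IN={c:0, f:5; rest ⊤} | OUT={c:0, f:5; rest ⊤}
  B7: | IN={c:0, f:5; rest ⊤} | OUT={a:3, c:0, f:5; rest ⊤}

Merge at B7: IN[B7] = OUT[B5] ⊔ OUT[B6] = {a: ⊤, b: ⊤, c: 0, d: ⊤, e: ⊤, f: 5}
Applying B7's transfer function to that IN value gives OUT[B7] (row B7 above).

Answer: {a: 3, b: ⊤, c: 0, d: ⊤, e: ⊤, f: 5}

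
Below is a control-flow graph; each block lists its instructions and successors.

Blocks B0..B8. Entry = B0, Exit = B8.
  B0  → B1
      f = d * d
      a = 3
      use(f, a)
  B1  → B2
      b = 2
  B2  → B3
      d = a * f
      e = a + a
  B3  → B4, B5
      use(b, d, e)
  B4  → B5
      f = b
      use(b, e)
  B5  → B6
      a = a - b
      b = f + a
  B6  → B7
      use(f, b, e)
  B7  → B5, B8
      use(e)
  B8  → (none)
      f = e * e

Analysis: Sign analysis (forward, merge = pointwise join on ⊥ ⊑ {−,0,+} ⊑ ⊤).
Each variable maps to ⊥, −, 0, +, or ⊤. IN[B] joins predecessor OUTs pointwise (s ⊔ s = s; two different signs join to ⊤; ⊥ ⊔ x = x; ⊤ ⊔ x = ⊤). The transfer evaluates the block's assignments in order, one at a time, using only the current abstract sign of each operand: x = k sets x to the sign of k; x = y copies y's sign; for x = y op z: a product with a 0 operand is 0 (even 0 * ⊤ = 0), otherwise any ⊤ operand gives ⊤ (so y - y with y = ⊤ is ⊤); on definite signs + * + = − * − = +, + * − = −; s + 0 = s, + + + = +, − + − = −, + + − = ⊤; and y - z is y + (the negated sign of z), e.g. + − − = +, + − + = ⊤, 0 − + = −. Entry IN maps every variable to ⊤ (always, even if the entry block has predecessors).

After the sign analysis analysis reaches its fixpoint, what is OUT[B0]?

Converged values:
  B0:   IN=(all ⊤)   OUT={a:+; rest ⊤}
  B1:   IN={a:+; rest ⊤}   OUT={a:+, b:+; rest ⊤}
  B2:   IN={a:+, b:+; rest ⊤}   OUT={a:+, b:+, e:+; rest ⊤}
  B3:   IN={a:+, b:+, e:+; rest ⊤}   OUT={a:+, b:+, e:+; rest ⊤}
  B4:   IN={a:+, b:+, e:+; rest ⊤}   OUT={a:+, b:+, e:+, f:+; rest ⊤}
  B5:   IN={e:+; rest ⊤}   OUT={e:+; rest ⊤}
  B6:   IN={e:+; rest ⊤}   OUT={e:+; rest ⊤}
  B7:   IN={e:+; rest ⊤}   OUT={e:+; rest ⊤}
  B8:   IN={e:+; rest ⊤}   OUT={e:+, f:+; rest ⊤}

B0 is the boundary node: IN[B0] = {a: ⊤, b: ⊤, c: ⊤, d: ⊤, e: ⊤, f: ⊤}
Applying B0's transfer function to that IN value gives OUT[B0] (row B0 above).

Answer: {a: +, b: ⊤, c: ⊤, d: ⊤, e: ⊤, f: ⊤}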